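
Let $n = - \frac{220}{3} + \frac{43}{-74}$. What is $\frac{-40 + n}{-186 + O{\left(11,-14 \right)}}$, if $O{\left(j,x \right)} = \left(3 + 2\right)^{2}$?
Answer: $\frac{25289}{35742} \approx 0.70754$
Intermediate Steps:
$O{\left(j,x \right)} = 25$ ($O{\left(j,x \right)} = 5^{2} = 25$)
$n = - \frac{16409}{222}$ ($n = \left(-220\right) \frac{1}{3} + 43 \left(- \frac{1}{74}\right) = - \frac{220}{3} - \frac{43}{74} = - \frac{16409}{222} \approx -73.914$)
$\frac{-40 + n}{-186 + O{\left(11,-14 \right)}} = \frac{-40 - \frac{16409}{222}}{-186 + 25} = - \frac{25289}{222 \left(-161\right)} = \left(- \frac{25289}{222}\right) \left(- \frac{1}{161}\right) = \frac{25289}{35742}$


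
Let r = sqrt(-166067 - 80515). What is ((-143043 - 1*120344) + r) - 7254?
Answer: -270641 + 3*I*sqrt(27398) ≈ -2.7064e+5 + 496.57*I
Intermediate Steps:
r = 3*I*sqrt(27398) (r = sqrt(-246582) = 3*I*sqrt(27398) ≈ 496.57*I)
((-143043 - 1*120344) + r) - 7254 = ((-143043 - 1*120344) + 3*I*sqrt(27398)) - 7254 = ((-143043 - 120344) + 3*I*sqrt(27398)) - 7254 = (-263387 + 3*I*sqrt(27398)) - 7254 = -270641 + 3*I*sqrt(27398)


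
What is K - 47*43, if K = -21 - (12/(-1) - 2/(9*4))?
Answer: -36539/18 ≈ -2029.9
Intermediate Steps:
K = -161/18 (K = -21 - (12*(-1) - 2/36) = -21 - (-12 - 2*1/36) = -21 - (-12 - 1/18) = -21 - 1*(-217/18) = -21 + 217/18 = -161/18 ≈ -8.9444)
K - 47*43 = -161/18 - 47*43 = -161/18 - 2021 = -36539/18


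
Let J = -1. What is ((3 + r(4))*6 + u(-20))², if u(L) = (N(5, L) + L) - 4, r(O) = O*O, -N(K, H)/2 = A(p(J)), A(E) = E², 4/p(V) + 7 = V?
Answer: 32041/4 ≈ 8010.3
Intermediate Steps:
p(V) = 4/(-7 + V)
N(K, H) = -½ (N(K, H) = -2*16/(-7 - 1)² = -2*(4/(-8))² = -2*(4*(-⅛))² = -2*(-½)² = -2*¼ = -½)
r(O) = O²
u(L) = -9/2 + L (u(L) = (-½ + L) - 4 = -9/2 + L)
((3 + r(4))*6 + u(-20))² = ((3 + 4²)*6 + (-9/2 - 20))² = ((3 + 16)*6 - 49/2)² = (19*6 - 49/2)² = (114 - 49/2)² = (179/2)² = 32041/4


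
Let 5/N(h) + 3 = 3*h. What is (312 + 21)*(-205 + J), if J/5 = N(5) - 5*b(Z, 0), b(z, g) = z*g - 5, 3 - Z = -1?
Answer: -103785/4 ≈ -25946.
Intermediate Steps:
Z = 4 (Z = 3 - 1*(-1) = 3 + 1 = 4)
N(h) = 5/(-3 + 3*h)
b(z, g) = -5 + g*z (b(z, g) = g*z - 5 = -5 + g*z)
J = 1525/12 (J = 5*(5/(3*(-1 + 5)) - 5*(-5 + 0*4)) = 5*((5/3)/4 - 5*(-5 + 0)) = 5*((5/3)*(1/4) - 5*(-5)) = 5*(5/12 + 25) = 5*(305/12) = 1525/12 ≈ 127.08)
(312 + 21)*(-205 + J) = (312 + 21)*(-205 + 1525/12) = 333*(-935/12) = -103785/4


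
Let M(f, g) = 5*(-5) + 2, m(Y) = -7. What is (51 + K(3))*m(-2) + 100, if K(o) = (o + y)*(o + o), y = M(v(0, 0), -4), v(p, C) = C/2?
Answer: 583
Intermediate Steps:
v(p, C) = C/2 (v(p, C) = C*(½) = C/2)
M(f, g) = -23 (M(f, g) = -25 + 2 = -23)
y = -23
K(o) = 2*o*(-23 + o) (K(o) = (o - 23)*(o + o) = (-23 + o)*(2*o) = 2*o*(-23 + o))
(51 + K(3))*m(-2) + 100 = (51 + 2*3*(-23 + 3))*(-7) + 100 = (51 + 2*3*(-20))*(-7) + 100 = (51 - 120)*(-7) + 100 = -69*(-7) + 100 = 483 + 100 = 583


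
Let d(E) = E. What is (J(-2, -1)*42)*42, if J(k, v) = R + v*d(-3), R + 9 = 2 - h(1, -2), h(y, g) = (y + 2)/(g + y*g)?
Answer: -5733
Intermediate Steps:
h(y, g) = (2 + y)/(g + g*y)
R = -25/4 (R = -9 + (2 - (2 + 1)/((-2)*(1 + 1))) = -9 + (2 - (-1)*3/(2*2)) = -9 + (2 - 1*(-¾)) = -9 + (2 + ¾) = -9 + 11/4 = -25/4 ≈ -6.2500)
J(k, v) = -25/4 - 3*v (J(k, v) = -25/4 + v*(-3) = -25/4 - 3*v)
(J(-2, -1)*42)*42 = ((-25/4 - 3*(-1))*42)*42 = ((-25/4 + 3)*42)*42 = -13/4*42*42 = -273/2*42 = -5733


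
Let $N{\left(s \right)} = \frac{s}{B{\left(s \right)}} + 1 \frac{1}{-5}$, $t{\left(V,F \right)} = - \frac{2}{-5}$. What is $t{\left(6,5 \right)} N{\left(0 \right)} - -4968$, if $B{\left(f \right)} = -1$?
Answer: $\frac{124198}{25} \approx 4967.9$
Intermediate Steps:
$t{\left(V,F \right)} = \frac{2}{5}$ ($t{\left(V,F \right)} = \left(-2\right) \left(- \frac{1}{5}\right) = \frac{2}{5}$)
$N{\left(s \right)} = - \frac{1}{5} - s$ ($N{\left(s \right)} = \frac{s}{-1} + 1 \frac{1}{-5} = s \left(-1\right) + 1 \left(- \frac{1}{5}\right) = - s - \frac{1}{5} = - \frac{1}{5} - s$)
$t{\left(6,5 \right)} N{\left(0 \right)} - -4968 = \frac{2 \left(- \frac{1}{5} - 0\right)}{5} - -4968 = \frac{2 \left(- \frac{1}{5} + 0\right)}{5} + 4968 = \frac{2}{5} \left(- \frac{1}{5}\right) + 4968 = - \frac{2}{25} + 4968 = \frac{124198}{25}$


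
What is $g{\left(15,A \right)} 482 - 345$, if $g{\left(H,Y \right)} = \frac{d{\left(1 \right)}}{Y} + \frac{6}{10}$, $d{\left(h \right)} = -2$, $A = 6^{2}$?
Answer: $- \frac{3716}{45} \approx -82.578$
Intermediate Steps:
$A = 36$
$g{\left(H,Y \right)} = \frac{3}{5} - \frac{2}{Y}$ ($g{\left(H,Y \right)} = - \frac{2}{Y} + \frac{6}{10} = - \frac{2}{Y} + 6 \cdot \frac{1}{10} = - \frac{2}{Y} + \frac{3}{5} = \frac{3}{5} - \frac{2}{Y}$)
$g{\left(15,A \right)} 482 - 345 = \left(\frac{3}{5} - \frac{2}{36}\right) 482 - 345 = \left(\frac{3}{5} - \frac{1}{18}\right) 482 - 345 = \frac{49}{90} \cdot 482 - 345 = \frac{11809}{45} - 345 = - \frac{3716}{45}$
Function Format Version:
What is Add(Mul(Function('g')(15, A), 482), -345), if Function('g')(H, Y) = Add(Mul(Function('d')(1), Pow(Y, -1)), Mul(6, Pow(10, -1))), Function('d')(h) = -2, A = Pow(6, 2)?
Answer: Rational(-3716, 45) ≈ -82.578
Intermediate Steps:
A = 36
Function('g')(H, Y) = Add(Rational(3, 5), Mul(-2, Pow(Y, -1))) (Function('g')(H, Y) = Add(Mul(-2, Pow(Y, -1)), Mul(6, Pow(10, -1))) = Add(Mul(-2, Pow(Y, -1)), Mul(6, Rational(1, 10))) = Add(Mul(-2, Pow(Y, -1)), Rational(3, 5)) = Add(Rational(3, 5), Mul(-2, Pow(Y, -1))))
Add(Mul(Function('g')(15, A), 482), -345) = Add(Mul(Add(Rational(3, 5), Mul(-2, Pow(36, -1))), 482), -345) = Add(Mul(Add(Rational(3, 5), Mul(-2, Rational(1, 36))), 482), -345) = Add(Mul(Add(Rational(3, 5), Rational(-1, 18)), 482), -345) = Add(Mul(Rational(49, 90), 482), -345) = Add(Rational(11809, 45), -345) = Rational(-3716, 45)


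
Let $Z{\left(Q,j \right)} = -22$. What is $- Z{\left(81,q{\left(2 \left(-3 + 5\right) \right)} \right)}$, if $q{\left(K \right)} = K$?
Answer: $22$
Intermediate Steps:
$- Z{\left(81,q{\left(2 \left(-3 + 5\right) \right)} \right)} = \left(-1\right) \left(-22\right) = 22$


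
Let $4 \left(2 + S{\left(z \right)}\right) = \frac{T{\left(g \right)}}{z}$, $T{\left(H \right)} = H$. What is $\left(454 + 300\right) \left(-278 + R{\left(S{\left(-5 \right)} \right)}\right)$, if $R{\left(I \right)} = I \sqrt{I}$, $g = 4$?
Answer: $-209612 - \frac{8294 i \sqrt{55}}{25} \approx -2.0961 \cdot 10^{5} - 2460.4 i$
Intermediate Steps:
$S{\left(z \right)} = -2 + \frac{1}{z}$ ($S{\left(z \right)} = -2 + \frac{4 \frac{1}{z}}{4} = -2 + \frac{1}{z}$)
$R{\left(I \right)} = I^{\frac{3}{2}}$
$\left(454 + 300\right) \left(-278 + R{\left(S{\left(-5 \right)} \right)}\right) = \left(454 + 300\right) \left(-278 + \left(-2 + \frac{1}{-5}\right)^{\frac{3}{2}}\right) = 754 \left(-278 + \left(-2 - \frac{1}{5}\right)^{\frac{3}{2}}\right) = 754 \left(-278 + \left(- \frac{11}{5}\right)^{\frac{3}{2}}\right) = 754 \left(-278 - \frac{11 i \sqrt{55}}{25}\right) = -209612 - \frac{8294 i \sqrt{55}}{25}$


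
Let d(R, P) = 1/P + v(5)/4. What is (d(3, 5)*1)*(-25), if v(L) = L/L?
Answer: -45/4 ≈ -11.250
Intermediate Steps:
v(L) = 1
d(R, P) = ¼ + 1/P (d(R, P) = 1/P + 1/4 = 1/P + 1*(¼) = 1/P + ¼ = ¼ + 1/P)
(d(3, 5)*1)*(-25) = (((¼)*(4 + 5)/5)*1)*(-25) = (((¼)*(⅕)*9)*1)*(-25) = ((9/20)*1)*(-25) = (9/20)*(-25) = -45/4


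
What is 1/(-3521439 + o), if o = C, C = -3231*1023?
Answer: -1/6826752 ≈ -1.4648e-7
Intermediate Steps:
C = -3305313
o = -3305313
1/(-3521439 + o) = 1/(-3521439 - 3305313) = 1/(-6826752) = -1/6826752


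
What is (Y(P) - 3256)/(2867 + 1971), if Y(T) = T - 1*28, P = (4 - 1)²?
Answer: -3275/4838 ≈ -0.67693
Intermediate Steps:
P = 9 (P = 3² = 9)
Y(T) = -28 + T (Y(T) = T - 28 = -28 + T)
(Y(P) - 3256)/(2867 + 1971) = ((-28 + 9) - 3256)/(2867 + 1971) = (-19 - 3256)/4838 = -3275*1/4838 = -3275/4838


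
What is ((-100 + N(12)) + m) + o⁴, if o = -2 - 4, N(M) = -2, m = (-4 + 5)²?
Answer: 1195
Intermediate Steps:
m = 1 (m = 1² = 1)
o = -6
((-100 + N(12)) + m) + o⁴ = ((-100 - 2) + 1) + (-6)⁴ = (-102 + 1) + 1296 = -101 + 1296 = 1195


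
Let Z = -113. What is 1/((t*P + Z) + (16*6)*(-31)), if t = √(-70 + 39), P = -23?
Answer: I/(-3089*I + 23*√31) ≈ -0.00032317 + 1.3398e-5*I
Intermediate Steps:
t = I*√31 (t = √(-31) = I*√31 ≈ 5.5678*I)
1/((t*P + Z) + (16*6)*(-31)) = 1/(((I*√31)*(-23) - 113) + (16*6)*(-31)) = 1/((-23*I*√31 - 113) + 96*(-31)) = 1/((-113 - 23*I*√31) - 2976) = 1/(-3089 - 23*I*√31)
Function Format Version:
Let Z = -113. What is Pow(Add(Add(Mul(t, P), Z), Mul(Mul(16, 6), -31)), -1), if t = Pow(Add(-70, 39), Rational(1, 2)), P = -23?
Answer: Mul(I, Pow(Add(Mul(-3089, I), Mul(23, Pow(31, Rational(1, 2)))), -1)) ≈ Add(-0.00032317, Mul(1.3398e-5, I))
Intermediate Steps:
t = Mul(I, Pow(31, Rational(1, 2))) (t = Pow(-31, Rational(1, 2)) = Mul(I, Pow(31, Rational(1, 2))) ≈ Mul(5.5678, I))
Pow(Add(Add(Mul(t, P), Z), Mul(Mul(16, 6), -31)), -1) = Pow(Add(Add(Mul(Mul(I, Pow(31, Rational(1, 2))), -23), -113), Mul(Mul(16, 6), -31)), -1) = Pow(Add(Add(Mul(-23, I, Pow(31, Rational(1, 2))), -113), Mul(96, -31)), -1) = Pow(Add(Add(-113, Mul(-23, I, Pow(31, Rational(1, 2)))), -2976), -1) = Pow(Add(-3089, Mul(-23, I, Pow(31, Rational(1, 2)))), -1)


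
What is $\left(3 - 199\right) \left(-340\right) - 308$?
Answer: $66332$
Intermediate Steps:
$\left(3 - 199\right) \left(-340\right) - 308 = \left(-196\right) \left(-340\right) - 308 = 66640 - 308 = 66332$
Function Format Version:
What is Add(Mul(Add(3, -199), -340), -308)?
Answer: 66332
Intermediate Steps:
Add(Mul(Add(3, -199), -340), -308) = Add(Mul(-196, -340), -308) = Add(66640, -308) = 66332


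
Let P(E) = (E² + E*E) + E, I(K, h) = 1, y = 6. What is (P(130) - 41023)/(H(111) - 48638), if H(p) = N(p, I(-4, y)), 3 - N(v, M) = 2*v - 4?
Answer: 7093/48853 ≈ 0.14519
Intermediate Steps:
N(v, M) = 7 - 2*v (N(v, M) = 3 - (2*v - 4) = 3 - (-4 + 2*v) = 3 + (4 - 2*v) = 7 - 2*v)
H(p) = 7 - 2*p
P(E) = E + 2*E² (P(E) = (E² + E²) + E = 2*E² + E = E + 2*E²)
(P(130) - 41023)/(H(111) - 48638) = (130*(1 + 2*130) - 41023)/((7 - 2*111) - 48638) = (130*(1 + 260) - 41023)/((7 - 222) - 48638) = (130*261 - 41023)/(-215 - 48638) = (33930 - 41023)/(-48853) = -7093*(-1/48853) = 7093/48853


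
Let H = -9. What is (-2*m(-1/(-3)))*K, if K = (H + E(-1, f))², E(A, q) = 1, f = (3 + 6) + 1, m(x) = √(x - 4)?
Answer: -128*I*√33/3 ≈ -245.1*I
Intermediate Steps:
m(x) = √(-4 + x)
f = 10 (f = 9 + 1 = 10)
K = 64 (K = (-9 + 1)² = (-8)² = 64)
(-2*m(-1/(-3)))*K = -2*√(-4 - 1/(-3))*64 = -2*√(-4 - 1*(-⅓))*64 = -2*√(-4 + ⅓)*64 = -2*I*√33/3*64 = -128*I*√33/3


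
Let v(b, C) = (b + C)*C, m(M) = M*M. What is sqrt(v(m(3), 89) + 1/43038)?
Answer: sqrt(1795054903734)/14346 ≈ 93.392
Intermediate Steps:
m(M) = M**2
v(b, C) = C*(C + b) (v(b, C) = (C + b)*C = C*(C + b))
sqrt(v(m(3), 89) + 1/43038) = sqrt(89*(89 + 3**2) + 1/43038) = sqrt(89*(89 + 9) + 1/43038) = sqrt(89*98 + 1/43038) = sqrt(8722 + 1/43038) = sqrt(375377437/43038) = sqrt(1795054903734)/14346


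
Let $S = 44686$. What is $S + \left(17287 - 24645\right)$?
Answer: $37328$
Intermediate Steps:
$S + \left(17287 - 24645\right) = 44686 + \left(17287 - 24645\right) = 44686 - 7358 = 37328$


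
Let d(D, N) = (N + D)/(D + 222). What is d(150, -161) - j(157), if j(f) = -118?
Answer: 43885/372 ≈ 117.97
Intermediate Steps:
d(D, N) = (D + N)/(222 + D)
d(150, -161) - j(157) = (150 - 161)/(222 + 150) - 1*(-118) = -11/372 + 118 = 43885/372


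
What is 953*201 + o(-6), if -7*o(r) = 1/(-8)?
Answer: 10726969/56 ≈ 1.9155e+5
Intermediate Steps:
o(r) = 1/56 (o(r) = -⅐/(-8) = -⅐*(-⅛) = 1/56)
953*201 + o(-6) = 953*201 + 1/56 = 191553 + 1/56 = 10726969/56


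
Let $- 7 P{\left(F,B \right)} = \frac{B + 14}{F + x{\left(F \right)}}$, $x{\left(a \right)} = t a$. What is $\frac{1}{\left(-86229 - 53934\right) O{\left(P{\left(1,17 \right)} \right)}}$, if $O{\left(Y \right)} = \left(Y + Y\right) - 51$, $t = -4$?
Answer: $\frac{7}{47141489} \approx 1.4849 \cdot 10^{-7}$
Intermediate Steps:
$x{\left(a \right)} = - 4 a$
$P{\left(F,B \right)} = \frac{14 + B}{21 F}$ ($P{\left(F,B \right)} = - \frac{\left(B + 14\right) \frac{1}{F - 4 F}}{7} = - \frac{\left(14 + B\right) \frac{1}{\left(-3\right) F}}{7} = - \frac{\left(14 + B\right) \left(- \frac{1}{3 F}\right)}{7} = - \frac{\left(- \frac{1}{3}\right) \frac{1}{F} \left(14 + B\right)}{7} = \frac{14 + B}{21 F}$)
$O{\left(Y \right)} = -51 + 2 Y$ ($O{\left(Y \right)} = 2 Y - 51 = -51 + 2 Y$)
$\frac{1}{\left(-86229 - 53934\right) O{\left(P{\left(1,17 \right)} \right)}} = \frac{1}{\left(-86229 - 53934\right) \left(-51 + 2 \frac{14 + 17}{21 \cdot 1}\right)} = \frac{1}{\left(-140163\right) \left(-51 + 2 \cdot \frac{1}{21} \cdot 1 \cdot 31\right)} = - \frac{1}{140163 \left(-51 + 2 \cdot \frac{31}{21}\right)} = - \frac{1}{140163 \left(-51 + \frac{62}{21}\right)} = - \frac{1}{140163 \left(- \frac{1009}{21}\right)} = \left(- \frac{1}{140163}\right) \left(- \frac{21}{1009}\right) = \frac{7}{47141489}$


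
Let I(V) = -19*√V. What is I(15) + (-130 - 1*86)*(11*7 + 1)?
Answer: -16848 - 19*√15 ≈ -16922.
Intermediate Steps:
I(15) + (-130 - 1*86)*(11*7 + 1) = -19*√15 + (-130 - 1*86)*(11*7 + 1) = -19*√15 + (-130 - 86)*(77 + 1) = -19*√15 - 216*78 = -19*√15 - 16848 = -16848 - 19*√15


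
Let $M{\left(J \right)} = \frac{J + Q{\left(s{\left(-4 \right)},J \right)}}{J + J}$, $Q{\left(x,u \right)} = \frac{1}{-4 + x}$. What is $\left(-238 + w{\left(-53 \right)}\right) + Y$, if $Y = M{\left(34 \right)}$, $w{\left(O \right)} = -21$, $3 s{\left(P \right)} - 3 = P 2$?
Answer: $- \frac{298829}{1156} \approx -258.5$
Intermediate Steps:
$s{\left(P \right)} = 1 + \frac{2 P}{3}$ ($s{\left(P \right)} = 1 + \frac{P 2}{3} = 1 + \frac{2 P}{3}$)
$M{\left(J \right)} = \frac{- \frac{3}{17} + J}{2 J}$ ($M{\left(J \right)} = \frac{J + \frac{1}{-4 + \left(1 + \frac{2}{3} \left(-4\right)\right)}}{J + J} = \frac{J + \frac{1}{-4 + \left(1 - \frac{8}{3}\right)}}{2 J} = \left(J + \frac{1}{-4 - \frac{5}{3}}\right) \frac{1}{2 J} = \left(J + \frac{1}{- \frac{17}{3}}\right) \frac{1}{2 J} = \left(J - \frac{3}{17}\right) \frac{1}{2 J} = \left(- \frac{3}{17} + J\right) \frac{1}{2 J} = \frac{- \frac{3}{17} + J}{2 J}$)
$Y = \frac{575}{1156}$ ($Y = \frac{-3 + 17 \cdot 34}{34 \cdot 34} = \frac{1}{34} \cdot \frac{1}{34} \left(-3 + 578\right) = \frac{1}{34} \cdot \frac{1}{34} \cdot 575 = \frac{575}{1156} \approx 0.49741$)
$\left(-238 + w{\left(-53 \right)}\right) + Y = \left(-238 - 21\right) + \frac{575}{1156} = -259 + \frac{575}{1156} = - \frac{298829}{1156}$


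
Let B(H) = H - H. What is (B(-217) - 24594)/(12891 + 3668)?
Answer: -24594/16559 ≈ -1.4852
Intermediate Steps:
B(H) = 0
(B(-217) - 24594)/(12891 + 3668) = (0 - 24594)/(12891 + 3668) = -24594/16559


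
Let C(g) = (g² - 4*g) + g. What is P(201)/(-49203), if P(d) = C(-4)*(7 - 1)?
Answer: -8/2343 ≈ -0.0034144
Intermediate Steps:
C(g) = g² - 3*g
P(d) = 168 (P(d) = (-4*(-3 - 4))*(7 - 1) = -4*(-7)*6 = 28*6 = 168)
P(201)/(-49203) = 168/(-49203) = 168*(-1/49203) = -8/2343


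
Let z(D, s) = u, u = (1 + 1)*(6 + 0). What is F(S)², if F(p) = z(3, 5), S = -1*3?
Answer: 144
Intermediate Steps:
u = 12 (u = 2*6 = 12)
S = -3
z(D, s) = 12
F(p) = 12
F(S)² = 12² = 144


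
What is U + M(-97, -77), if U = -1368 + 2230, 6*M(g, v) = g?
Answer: 5075/6 ≈ 845.83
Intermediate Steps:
M(g, v) = g/6
U = 862
U + M(-97, -77) = 862 + (⅙)*(-97) = 862 - 97/6 = 5075/6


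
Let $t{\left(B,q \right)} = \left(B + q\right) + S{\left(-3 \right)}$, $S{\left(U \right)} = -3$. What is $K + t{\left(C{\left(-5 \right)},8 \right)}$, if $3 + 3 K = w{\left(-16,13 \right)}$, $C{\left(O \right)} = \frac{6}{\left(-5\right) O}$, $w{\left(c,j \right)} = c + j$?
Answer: $\frac{81}{25} \approx 3.24$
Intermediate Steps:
$C{\left(O \right)} = - \frac{6}{5 O}$ ($C{\left(O \right)} = 6 \left(- \frac{1}{5 O}\right) = - \frac{6}{5 O}$)
$t{\left(B,q \right)} = -3 + B + q$ ($t{\left(B,q \right)} = \left(B + q\right) - 3 = -3 + B + q$)
$K = -2$ ($K = -1 + \frac{-16 + 13}{3} = -1 + \frac{1}{3} \left(-3\right) = -1 - 1 = -2$)
$K + t{\left(C{\left(-5 \right)},8 \right)} = -2 - \left(-5 - \frac{6}{25}\right) = -2 - - \frac{131}{25} = -2 + \left(-3 + \frac{6}{25} + 8\right) = -2 + \frac{131}{25} = \frac{81}{25}$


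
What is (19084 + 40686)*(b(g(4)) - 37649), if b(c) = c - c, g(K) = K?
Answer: -2250280730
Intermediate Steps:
b(c) = 0
(19084 + 40686)*(b(g(4)) - 37649) = (19084 + 40686)*(0 - 37649) = 59770*(-37649) = -2250280730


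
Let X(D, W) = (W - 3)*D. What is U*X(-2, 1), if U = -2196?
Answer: -8784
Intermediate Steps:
X(D, W) = D*(-3 + W) (X(D, W) = (-3 + W)*D = D*(-3 + W))
U*X(-2, 1) = -(-4392)*(-3 + 1) = -(-4392)*(-2) = -2196*4 = -8784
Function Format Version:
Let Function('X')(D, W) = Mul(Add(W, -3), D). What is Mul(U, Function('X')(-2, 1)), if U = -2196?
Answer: -8784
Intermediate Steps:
Function('X')(D, W) = Mul(D, Add(-3, W)) (Function('X')(D, W) = Mul(Add(-3, W), D) = Mul(D, Add(-3, W)))
Mul(U, Function('X')(-2, 1)) = Mul(-2196, Mul(-2, Add(-3, 1))) = Mul(-2196, Mul(-2, -2)) = Mul(-2196, 4) = -8784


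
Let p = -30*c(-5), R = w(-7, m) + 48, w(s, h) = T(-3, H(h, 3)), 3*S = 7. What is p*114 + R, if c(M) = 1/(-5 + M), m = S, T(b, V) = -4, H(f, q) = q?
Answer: 386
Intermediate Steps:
S = 7/3 (S = (⅓)*7 = 7/3 ≈ 2.3333)
m = 7/3 ≈ 2.3333
w(s, h) = -4
R = 44 (R = -4 + 48 = 44)
p = 3 (p = -30/(-5 - 5) = -30/(-10) = -30*(-⅒) = 3)
p*114 + R = 3*114 + 44 = 342 + 44 = 386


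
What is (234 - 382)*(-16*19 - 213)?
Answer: 76516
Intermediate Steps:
(234 - 382)*(-16*19 - 213) = -148*(-304 - 213) = -148*(-517) = 76516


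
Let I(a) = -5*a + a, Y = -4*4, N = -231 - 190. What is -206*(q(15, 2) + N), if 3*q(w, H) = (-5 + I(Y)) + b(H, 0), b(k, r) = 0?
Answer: 248024/3 ≈ 82675.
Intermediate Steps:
N = -421
Y = -16
I(a) = -4*a
q(w, H) = 59/3 (q(w, H) = ((-5 - 4*(-16)) + 0)/3 = ((-5 + 64) + 0)/3 = (59 + 0)/3 = (1/3)*59 = 59/3)
-206*(q(15, 2) + N) = -206*(59/3 - 421) = -206*(-1204/3) = 248024/3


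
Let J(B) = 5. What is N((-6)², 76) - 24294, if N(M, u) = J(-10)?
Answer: -24289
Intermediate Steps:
N(M, u) = 5
N((-6)², 76) - 24294 = 5 - 24294 = -24289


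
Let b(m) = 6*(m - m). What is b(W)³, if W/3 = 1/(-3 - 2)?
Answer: 0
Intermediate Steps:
W = -⅗ (W = 3/(-3 - 2) = 3/(-5) = 3*(-⅕) = -⅗ ≈ -0.60000)
b(m) = 0 (b(m) = 6*0 = 0)
b(W)³ = 0³ = 0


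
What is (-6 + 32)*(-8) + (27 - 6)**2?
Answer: 233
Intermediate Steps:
(-6 + 32)*(-8) + (27 - 6)**2 = 26*(-8) + 21**2 = -208 + 441 = 233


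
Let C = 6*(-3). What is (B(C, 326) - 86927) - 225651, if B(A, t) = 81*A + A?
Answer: -314054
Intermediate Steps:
C = -18
B(A, t) = 82*A
(B(C, 326) - 86927) - 225651 = (82*(-18) - 86927) - 225651 = (-1476 - 86927) - 225651 = -88403 - 225651 = -314054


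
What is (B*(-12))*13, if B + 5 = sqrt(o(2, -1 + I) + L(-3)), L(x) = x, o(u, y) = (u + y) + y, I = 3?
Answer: 780 - 156*sqrt(3) ≈ 509.80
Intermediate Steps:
o(u, y) = u + 2*y
B = -5 + sqrt(3) (B = -5 + sqrt((2 + 2*(-1 + 3)) - 3) = -5 + sqrt((2 + 2*2) - 3) = -5 + sqrt((2 + 4) - 3) = -5 + sqrt(6 - 3) = -5 + sqrt(3) ≈ -3.2679)
(B*(-12))*13 = ((-5 + sqrt(3))*(-12))*13 = (60 - 12*sqrt(3))*13 = 780 - 156*sqrt(3)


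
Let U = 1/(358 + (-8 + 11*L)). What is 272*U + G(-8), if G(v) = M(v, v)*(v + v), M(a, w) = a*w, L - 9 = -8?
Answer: -369392/361 ≈ -1023.2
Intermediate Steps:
L = 1 (L = 9 - 8 = 1)
G(v) = 2*v**3 (G(v) = (v*v)*(v + v) = v**2*(2*v) = 2*v**3)
U = 1/361 (U = 1/(358 + (-8 + 11*1)) = 1/(358 + (-8 + 11)) = 1/(358 + 3) = 1/361 ≈ 0.0027701)
272*U + G(-8) = 272*(1/361) + 2*(-8)**3 = 272/361 + 2*(-512) = 272/361 - 1024 = -369392/361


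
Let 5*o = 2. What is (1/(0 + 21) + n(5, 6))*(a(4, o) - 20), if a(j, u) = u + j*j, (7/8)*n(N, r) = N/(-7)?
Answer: 678/245 ≈ 2.7673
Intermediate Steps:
n(N, r) = -8*N/49 (n(N, r) = 8*(N/(-7))/7 = 8*(N*(-⅐))/7 = 8*(-N/7)/7 = -8*N/49)
o = ⅖ (o = (⅕)*2 = ⅖ ≈ 0.40000)
a(j, u) = u + j²
(1/(0 + 21) + n(5, 6))*(a(4, o) - 20) = (1/(0 + 21) - 8/49*5)*((⅖ + 4²) - 20) = (1/21 - 40/49)*((⅖ + 16) - 20) = (1/21 - 40/49)*(82/5 - 20) = -113/147*(-18/5) = 678/245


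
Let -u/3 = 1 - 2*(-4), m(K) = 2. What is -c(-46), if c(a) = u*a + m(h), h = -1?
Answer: -1244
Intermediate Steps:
u = -27 (u = -3*(1 - 2*(-4)) = -3*(1 + 8) = -3*9 = -27)
c(a) = 2 - 27*a (c(a) = -27*a + 2 = 2 - 27*a)
-c(-46) = -(2 - 27*(-46)) = -(2 + 1242) = -1*1244 = -1244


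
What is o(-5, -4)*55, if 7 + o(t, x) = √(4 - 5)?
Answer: -385 + 55*I ≈ -385.0 + 55.0*I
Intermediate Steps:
o(t, x) = -7 + I (o(t, x) = -7 + √(4 - 5) = -7 + √(-1) = -7 + I)
o(-5, -4)*55 = (-7 + I)*55 = -385 + 55*I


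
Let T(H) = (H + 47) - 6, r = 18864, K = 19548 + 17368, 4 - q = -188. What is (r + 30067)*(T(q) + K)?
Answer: 1817737719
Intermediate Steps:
q = 192 (q = 4 - 1*(-188) = 4 + 188 = 192)
K = 36916
T(H) = 41 + H (T(H) = (47 + H) - 6 = 41 + H)
(r + 30067)*(T(q) + K) = (18864 + 30067)*((41 + 192) + 36916) = 48931*(233 + 36916) = 48931*37149 = 1817737719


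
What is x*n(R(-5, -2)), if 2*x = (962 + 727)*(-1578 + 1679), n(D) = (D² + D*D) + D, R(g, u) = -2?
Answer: 511767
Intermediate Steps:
n(D) = D + 2*D² (n(D) = (D² + D²) + D = 2*D² + D = D + 2*D²)
x = 170589/2 (x = ((962 + 727)*(-1578 + 1679))/2 = (1689*101)/2 = (½)*170589 = 170589/2 ≈ 85295.)
x*n(R(-5, -2)) = 170589*(-2*(1 + 2*(-2)))/2 = 170589*(-2*(1 - 4))/2 = 170589*(-2*(-3))/2 = (170589/2)*6 = 511767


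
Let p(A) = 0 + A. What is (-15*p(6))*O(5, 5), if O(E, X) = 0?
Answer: 0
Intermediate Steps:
p(A) = A
(-15*p(6))*O(5, 5) = -15*6*0 = -90*0 = 0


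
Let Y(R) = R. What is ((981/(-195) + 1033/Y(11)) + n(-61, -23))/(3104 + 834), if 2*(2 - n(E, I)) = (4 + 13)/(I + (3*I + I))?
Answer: 2991419/129520820 ≈ 0.023096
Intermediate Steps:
n(E, I) = 2 - 17/(10*I) (n(E, I) = 2 - (4 + 13)/(2*(I + (3*I + I))) = 2 - 17/(2*(I + 4*I)) = 2 - 17/(2*(5*I)) = 2 - 17*1/(5*I)/2 = 2 - 17/(10*I))
((981/(-195) + 1033/Y(11)) + n(-61, -23))/(3104 + 834) = ((981/(-195) + 1033/11) + (2 - 17/10/(-23)))/(3104 + 834) = ((981*(-1/195) + 1033*(1/11)) + (2 - 17/10*(-1/23)))/3938 = ((-327/65 + 1033/11) + (2 + 17/230))*(1/3938) = (63548/715 + 477/230)*(1/3938) = (2991419/32890)*(1/3938) = 2991419/129520820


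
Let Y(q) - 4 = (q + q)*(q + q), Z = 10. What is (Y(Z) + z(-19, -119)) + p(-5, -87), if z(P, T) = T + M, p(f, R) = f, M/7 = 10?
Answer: 350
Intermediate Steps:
M = 70 (M = 7*10 = 70)
z(P, T) = 70 + T (z(P, T) = T + 70 = 70 + T)
Y(q) = 4 + 4*q**2 (Y(q) = 4 + (q + q)*(q + q) = 4 + (2*q)*(2*q) = 4 + 4*q**2)
(Y(Z) + z(-19, -119)) + p(-5, -87) = ((4 + 4*10**2) + (70 - 119)) - 5 = ((4 + 4*100) - 49) - 5 = ((4 + 400) - 49) - 5 = (404 - 49) - 5 = 355 - 5 = 350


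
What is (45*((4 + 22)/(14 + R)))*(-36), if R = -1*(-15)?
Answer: -42120/29 ≈ -1452.4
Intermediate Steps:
R = 15
(45*((4 + 22)/(14 + R)))*(-36) = (45*((4 + 22)/(14 + 15)))*(-36) = (45*(26/29))*(-36) = (1170/29)*(-36) = -42120/29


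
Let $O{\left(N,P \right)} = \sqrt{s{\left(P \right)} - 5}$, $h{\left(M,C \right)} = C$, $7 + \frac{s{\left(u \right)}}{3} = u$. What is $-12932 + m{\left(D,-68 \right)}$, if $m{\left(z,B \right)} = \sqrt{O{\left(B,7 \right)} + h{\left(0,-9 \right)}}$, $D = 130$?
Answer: $-12932 + \sqrt{-9 + i \sqrt{5}} \approx -12932.0 + 3.0227 i$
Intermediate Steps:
$s{\left(u \right)} = -21 + 3 u$
$O{\left(N,P \right)} = \sqrt{-26 + 3 P}$ ($O{\left(N,P \right)} = \sqrt{\left(-21 + 3 P\right) - 5} = \sqrt{-26 + 3 P}$)
$m{\left(z,B \right)} = \sqrt{-9 + i \sqrt{5}}$ ($m{\left(z,B \right)} = \sqrt{\sqrt{-26 + 3 \cdot 7} - 9} = \sqrt{\sqrt{-26 + 21} - 9} = \sqrt{\sqrt{-5} - 9} = \sqrt{i \sqrt{5} - 9} = \sqrt{-9 + i \sqrt{5}}$)
$-12932 + m{\left(D,-68 \right)} = -12932 + \sqrt{-9 + i \sqrt{5}}$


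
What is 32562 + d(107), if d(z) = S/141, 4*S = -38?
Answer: 9182465/282 ≈ 32562.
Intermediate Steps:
S = -19/2 (S = (¼)*(-38) = -19/2 ≈ -9.5000)
d(z) = -19/282 (d(z) = -19/2/141 = -19/2*1/141 = -19/282)
32562 + d(107) = 32562 - 19/282 = 9182465/282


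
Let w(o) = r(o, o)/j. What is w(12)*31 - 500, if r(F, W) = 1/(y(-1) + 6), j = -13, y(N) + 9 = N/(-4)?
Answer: -71376/143 ≈ -499.13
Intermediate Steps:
y(N) = -9 - N/4 (y(N) = -9 + N/(-4) = -9 + N*(-¼) = -9 - N/4)
r(F, W) = -4/11 (r(F, W) = 1/((-9 - ¼*(-1)) + 6) = 1/((-9 + ¼) + 6) = 1/(-35/4 + 6) = 1/(-11/4) = -4/11)
w(o) = 4/143 (w(o) = -4/11/(-13) = -4/11*(-1/13) = 4/143)
w(12)*31 - 500 = (4/143)*31 - 500 = 124/143 - 500 = -71376/143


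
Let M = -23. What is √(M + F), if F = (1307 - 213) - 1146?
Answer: 5*I*√3 ≈ 8.6602*I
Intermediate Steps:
F = -52 (F = 1094 - 1146 = -52)
√(M + F) = √(-23 - 52) = √(-75) = 5*I*√3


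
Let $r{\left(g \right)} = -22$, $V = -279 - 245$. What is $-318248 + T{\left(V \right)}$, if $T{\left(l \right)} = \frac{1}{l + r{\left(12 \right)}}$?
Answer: $- \frac{173763409}{546} \approx -3.1825 \cdot 10^{5}$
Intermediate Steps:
$V = -524$
$T{\left(l \right)} = \frac{1}{-22 + l}$ ($T{\left(l \right)} = \frac{1}{l - 22} = \frac{1}{-22 + l}$)
$-318248 + T{\left(V \right)} = -318248 + \frac{1}{-22 - 524} = -318248 + \frac{1}{-546} = -318248 - \frac{1}{546} = - \frac{173763409}{546}$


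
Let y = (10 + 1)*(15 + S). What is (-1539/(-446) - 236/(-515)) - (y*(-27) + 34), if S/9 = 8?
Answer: 5928048291/229690 ≈ 25809.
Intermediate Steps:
S = 72 (S = 9*8 = 72)
y = 957 (y = (10 + 1)*(15 + 72) = 11*87 = 957)
(-1539/(-446) - 236/(-515)) - (y*(-27) + 34) = (-1539/(-446) - 236/(-515)) - (957*(-27) + 34) = (-1539*(-1/446) - 236*(-1/515)) - (-25839 + 34) = (1539/446 + 236/515) - 1*(-25805) = 897841/229690 + 25805 = 5928048291/229690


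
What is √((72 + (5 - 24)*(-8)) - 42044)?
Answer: 2*I*√10455 ≈ 204.5*I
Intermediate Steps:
√((72 + (5 - 24)*(-8)) - 42044) = √((72 - 19*(-8)) - 42044) = √((72 + 152) - 42044) = √(224 - 42044) = √(-41820) = 2*I*√10455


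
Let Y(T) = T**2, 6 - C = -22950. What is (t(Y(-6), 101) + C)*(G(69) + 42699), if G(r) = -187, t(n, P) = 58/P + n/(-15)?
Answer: 492793067296/505 ≈ 9.7583e+8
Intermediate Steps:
C = 22956 (C = 6 - 1*(-22950) = 6 + 22950 = 22956)
t(n, P) = 58/P - n/15 (t(n, P) = 58/P + n*(-1/15) = 58/P - n/15)
(t(Y(-6), 101) + C)*(G(69) + 42699) = ((58/101 - 1/15*(-6)**2) + 22956)*(-187 + 42699) = ((58*(1/101) - 1/15*36) + 22956)*42512 = ((58/101 - 12/5) + 22956)*42512 = (-922/505 + 22956)*42512 = (11591858/505)*42512 = 492793067296/505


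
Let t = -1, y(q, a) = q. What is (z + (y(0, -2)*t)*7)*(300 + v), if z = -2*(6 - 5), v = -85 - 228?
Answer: 26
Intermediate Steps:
v = -313
z = -2 (z = -2*1 = -2)
(z + (y(0, -2)*t)*7)*(300 + v) = (-2 + (0*(-1))*7)*(300 - 313) = (-2 + 0*7)*(-13) = (-2 + 0)*(-13) = -2*(-13) = 26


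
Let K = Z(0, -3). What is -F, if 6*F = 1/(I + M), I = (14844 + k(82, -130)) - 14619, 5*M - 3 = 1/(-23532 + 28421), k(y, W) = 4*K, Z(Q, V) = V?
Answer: -24445/31328718 ≈ -0.00078027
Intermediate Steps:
K = -3
k(y, W) = -12 (k(y, W) = 4*(-3) = -12)
M = 14668/24445 (M = 3/5 + 1/(5*(-23532 + 28421)) = 3/5 + (1/5)/4889 = 3/5 + (1/5)*(1/4889) = 3/5 + 1/24445 = 14668/24445 ≈ 0.60004)
I = 213 (I = (14844 - 12) - 14619 = 14832 - 14619 = 213)
F = 24445/31328718 (F = 1/(6*(213 + 14668/24445)) = 1/(6*(5221453/24445)) = (1/6)*(24445/5221453) = 24445/31328718 ≈ 0.00078027)
-F = -1*24445/31328718 = -24445/31328718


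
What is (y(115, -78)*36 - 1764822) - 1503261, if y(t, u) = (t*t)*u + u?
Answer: -40406691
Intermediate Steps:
y(t, u) = u + u*t² (y(t, u) = t²*u + u = u*t² + u = u + u*t²)
(y(115, -78)*36 - 1764822) - 1503261 = (-78*(1 + 115²)*36 - 1764822) - 1503261 = (-78*(1 + 13225)*36 - 1764822) - 1503261 = (-78*13226*36 - 1764822) - 1503261 = (-1031628*36 - 1764822) - 1503261 = (-37138608 - 1764822) - 1503261 = -38903430 - 1503261 = -40406691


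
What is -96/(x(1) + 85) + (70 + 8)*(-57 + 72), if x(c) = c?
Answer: 50262/43 ≈ 1168.9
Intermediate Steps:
-96/(x(1) + 85) + (70 + 8)*(-57 + 72) = -96/(1 + 85) + (70 + 8)*(-57 + 72) = -96/86 + 78*15 = -96*1/86 + 1170 = -48/43 + 1170 = 50262/43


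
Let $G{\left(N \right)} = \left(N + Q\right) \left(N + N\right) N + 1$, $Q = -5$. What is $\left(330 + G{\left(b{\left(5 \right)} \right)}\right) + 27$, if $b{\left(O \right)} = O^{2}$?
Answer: $25358$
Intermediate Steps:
$G{\left(N \right)} = 1 + 2 N^{2} \left(-5 + N\right)$ ($G{\left(N \right)} = \left(N - 5\right) \left(N + N\right) N + 1 = \left(-5 + N\right) 2 N N + 1 = 2 N \left(-5 + N\right) N + 1 = 2 N^{2} \left(-5 + N\right) + 1 = 1 + 2 N^{2} \left(-5 + N\right)$)
$\left(330 + G{\left(b{\left(5 \right)} \right)}\right) + 27 = \left(330 + \left(1 - 10 \left(5^{2}\right)^{2} + 2 \left(5^{2}\right)^{3}\right)\right) + 27 = \left(330 + \left(1 - 10 \cdot 25^{2} + 2 \cdot 25^{3}\right)\right) + 27 = \left(330 + \left(1 - 6250 + 2 \cdot 15625\right)\right) + 27 = \left(330 + \left(1 - 6250 + 31250\right)\right) + 27 = \left(330 + 25001\right) + 27 = 25331 + 27 = 25358$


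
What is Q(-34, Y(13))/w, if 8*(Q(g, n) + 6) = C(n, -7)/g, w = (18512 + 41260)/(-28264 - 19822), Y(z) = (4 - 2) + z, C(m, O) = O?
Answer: 39069875/8128992 ≈ 4.8062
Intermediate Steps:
Y(z) = 2 + z
w = -29886/24043 (w = 59772/(-48086) = 59772*(-1/48086) = -29886/24043 ≈ -1.2430)
Q(g, n) = -6 - 7/(8*g) (Q(g, n) = -6 + (-7/g)/8 = -6 - 7/(8*g))
Q(-34, Y(13))/w = (-6 - 7/8/(-34))/(-29886/24043) = (-6 - 7/8*(-1/34))*(-24043/29886) = (-6 + 7/272)*(-24043/29886) = -1625/272*(-24043/29886) = 39069875/8128992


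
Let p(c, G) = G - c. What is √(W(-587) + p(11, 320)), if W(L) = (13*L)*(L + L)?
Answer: √8959103 ≈ 2993.2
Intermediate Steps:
W(L) = 26*L² (W(L) = (13*L)*(2*L) = 26*L²)
√(W(-587) + p(11, 320)) = √(26*(-587)² + (320 - 1*11)) = √(26*344569 + (320 - 11)) = √(8958794 + 309) = √8959103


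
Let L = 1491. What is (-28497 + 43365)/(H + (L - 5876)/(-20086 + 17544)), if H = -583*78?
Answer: -37794456/115590523 ≈ -0.32697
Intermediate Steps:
H = -45474
(-28497 + 43365)/(H + (L - 5876)/(-20086 + 17544)) = (-28497 + 43365)/(-45474 + (1491 - 5876)/(-20086 + 17544)) = 14868/(-45474 - 4385/(-2542)) = 14868/(-45474 - 4385*(-1/2542)) = 14868/(-45474 + 4385/2542) = 14868/(-115590523/2542) = 14868*(-2542/115590523) = -37794456/115590523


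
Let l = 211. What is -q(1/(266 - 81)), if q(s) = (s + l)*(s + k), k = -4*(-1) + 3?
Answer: -50590656/34225 ≈ -1478.2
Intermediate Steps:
k = 7 (k = 4 + 3 = 7)
q(s) = (7 + s)*(211 + s) (q(s) = (s + 211)*(s + 7) = (211 + s)*(7 + s) = (7 + s)*(211 + s))
-q(1/(266 - 81)) = -(1477 + (1/(266 - 81))**2 + 218/(266 - 81)) = -(1477 + (1/185)**2 + 218/185) = -(1477 + (1/185)**2 + 218*(1/185)) = -(1477 + 1/34225 + 218/185) = -1*50590656/34225 = -50590656/34225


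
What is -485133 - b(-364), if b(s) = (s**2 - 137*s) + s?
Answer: -667133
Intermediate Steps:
b(s) = s**2 - 136*s
-485133 - b(-364) = -485133 - (-364)*(-136 - 364) = -485133 - (-364)*(-500) = -485133 - 1*182000 = -485133 - 182000 = -667133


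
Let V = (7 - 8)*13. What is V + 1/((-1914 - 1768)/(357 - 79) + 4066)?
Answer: -7323190/563333 ≈ -13.000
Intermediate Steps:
V = -13 (V = -1*13 = -13)
V + 1/((-1914 - 1768)/(357 - 79) + 4066) = -13 + 1/((-1914 - 1768)/(357 - 79) + 4066) = -13 + 1/(-3682/278 + 4066) = -13 + 1/(-3682*1/278 + 4066) = -13 + 1/(-1841/139 + 4066) = -13 + 1/(563333/139) = -13 + 139/563333 = -7323190/563333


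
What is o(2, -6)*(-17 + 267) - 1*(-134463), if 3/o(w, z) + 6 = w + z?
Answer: 134388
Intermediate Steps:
o(w, z) = 3/(-6 + w + z) (o(w, z) = 3/(-6 + (w + z)) = 3/(-6 + w + z))
o(2, -6)*(-17 + 267) - 1*(-134463) = (3/(-6 + 2 - 6))*(-17 + 267) - 1*(-134463) = (3/(-10))*250 + 134463 = (3*(-1/10))*250 + 134463 = -3/10*250 + 134463 = -75 + 134463 = 134388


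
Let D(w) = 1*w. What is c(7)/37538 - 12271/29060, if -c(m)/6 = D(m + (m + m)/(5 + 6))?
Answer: -2541391769/5999698540 ≈ -0.42359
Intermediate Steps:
D(w) = w
c(m) = -78*m/11 (c(m) = -6*(m + (m + m)/(5 + 6)) = -6*(m + (2*m)/11) = -6*(m + (2*m)*(1/11)) = -6*(m + 2*m/11) = -78*m/11)
c(7)/37538 - 12271/29060 = -78/11*7/37538 - 12271/29060 = -546/11*1/37538 - 12271*1/29060 = -273/206459 - 12271/29060 = -2541391769/5999698540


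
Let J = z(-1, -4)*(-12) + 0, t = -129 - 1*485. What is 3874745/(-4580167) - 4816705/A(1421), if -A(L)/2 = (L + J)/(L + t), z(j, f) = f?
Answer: 17803468440815335/13456530646 ≈ 1.3230e+6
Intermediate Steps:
t = -614 (t = -129 - 485 = -614)
J = 48 (J = -4*(-12) + 0 = 48 + 0 = 48)
A(L) = -2*(48 + L)/(-614 + L) (A(L) = -2*(L + 48)/(L - 614) = -2*(48 + L)/(-614 + L))
3874745/(-4580167) - 4816705/A(1421) = 3874745/(-4580167) - 4816705*(-614 + 1421)/(2*(-48 - 1*1421)) = 3874745*(-1/4580167) - 4816705*807/(2*(-48 - 1421)) = -3874745/4580167 - 4816705/(2*(1/807)*(-1469)) = -3874745/4580167 - 4816705/(-2938/807) = -3874745/4580167 - 4816705*(-807/2938) = -3874745/4580167 + 3887080935/2938 = 17803468440815335/13456530646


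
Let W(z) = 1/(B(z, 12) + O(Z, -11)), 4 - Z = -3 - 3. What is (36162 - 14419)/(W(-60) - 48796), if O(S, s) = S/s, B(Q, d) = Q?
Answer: -14567810/32693331 ≈ -0.44559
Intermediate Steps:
Z = 10 (Z = 4 - (-3 - 3) = 4 - 1*(-6) = 4 + 6 = 10)
W(z) = 1/(-10/11 + z) (W(z) = 1/(z + 10/(-11)) = 1/(z + 10*(-1/11)) = 1/(z - 10/11) = 1/(-10/11 + z))
(36162 - 14419)/(W(-60) - 48796) = (36162 - 14419)/(11/(-10 + 11*(-60)) - 48796) = 21743/(11/(-10 - 660) - 48796) = 21743/(11/(-670) - 48796) = 21743/(11*(-1/670) - 48796) = 21743/(-11/670 - 48796) = 21743/(-32693331/670) = 21743*(-670/32693331) = -14567810/32693331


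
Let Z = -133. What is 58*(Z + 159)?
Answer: 1508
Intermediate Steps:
58*(Z + 159) = 58*(-133 + 159) = 58*26 = 1508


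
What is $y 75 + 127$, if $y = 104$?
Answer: $7927$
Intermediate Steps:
$y 75 + 127 = 104 \cdot 75 + 127 = 7800 + 127 = 7927$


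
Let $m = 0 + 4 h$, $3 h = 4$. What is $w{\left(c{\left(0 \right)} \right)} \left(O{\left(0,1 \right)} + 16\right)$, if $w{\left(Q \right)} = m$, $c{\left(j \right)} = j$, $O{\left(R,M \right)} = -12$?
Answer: $\frac{64}{3} \approx 21.333$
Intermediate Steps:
$h = \frac{4}{3}$ ($h = \frac{1}{3} \cdot 4 = \frac{4}{3} \approx 1.3333$)
$m = \frac{16}{3}$ ($m = 0 + 4 \cdot \frac{4}{3} = 0 + \frac{16}{3} = \frac{16}{3} \approx 5.3333$)
$w{\left(Q \right)} = \frac{16}{3}$
$w{\left(c{\left(0 \right)} \right)} \left(O{\left(0,1 \right)} + 16\right) = \frac{16 \left(-12 + 16\right)}{3} = \frac{16}{3} \cdot 4 = \frac{64}{3}$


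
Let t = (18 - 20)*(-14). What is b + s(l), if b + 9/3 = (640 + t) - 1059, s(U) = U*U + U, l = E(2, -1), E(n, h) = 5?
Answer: -364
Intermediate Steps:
l = 5
t = 28 (t = -2*(-14) = 28)
s(U) = U + U² (s(U) = U² + U = U + U²)
b = -394 (b = -3 + ((640 + 28) - 1059) = -3 + (668 - 1059) = -3 - 391 = -394)
b + s(l) = -394 + 5*(1 + 5) = -394 + 5*6 = -394 + 30 = -364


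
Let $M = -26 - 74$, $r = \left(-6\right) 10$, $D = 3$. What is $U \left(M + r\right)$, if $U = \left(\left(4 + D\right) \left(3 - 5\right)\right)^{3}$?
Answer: $439040$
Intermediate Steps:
$r = -60$
$U = -2744$ ($U = \left(\left(4 + 3\right) \left(3 - 5\right)\right)^{3} = \left(7 \left(-2\right)\right)^{3} = \left(-14\right)^{3} = -2744$)
$M = -100$
$U \left(M + r\right) = - 2744 \left(-100 - 60\right) = \left(-2744\right) \left(-160\right) = 439040$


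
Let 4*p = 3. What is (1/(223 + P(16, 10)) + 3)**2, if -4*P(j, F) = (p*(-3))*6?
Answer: 29604481/3279721 ≈ 9.0265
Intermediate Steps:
p = 3/4 (p = (1/4)*3 = 3/4 ≈ 0.75000)
P(j, F) = 27/8 (P(j, F) = -(3/4)*(-3)*6/4 = -(-9)*6/16 = -1/4*(-27/2) = 27/8)
(1/(223 + P(16, 10)) + 3)**2 = (1/(223 + 27/8) + 3)**2 = (1/(1811/8) + 3)**2 = (8/1811 + 3)**2 = (5441/1811)**2 = 29604481/3279721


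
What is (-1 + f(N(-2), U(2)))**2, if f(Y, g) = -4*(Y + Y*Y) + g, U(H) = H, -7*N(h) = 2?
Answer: 7921/2401 ≈ 3.2990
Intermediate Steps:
N(h) = -2/7 (N(h) = -1/7*2 = -2/7)
f(Y, g) = g - 4*Y - 4*Y**2 (f(Y, g) = -4*(Y + Y**2) + g = (-4*Y - 4*Y**2) + g = g - 4*Y - 4*Y**2)
(-1 + f(N(-2), U(2)))**2 = (-1 + (2 - 4*(-2/7) - 4*(-2/7)**2))**2 = (-1 + (2 + 8/7 - 4*4/49))**2 = (-1 + (2 + 8/7 - 16/49))**2 = (-1 + 138/49)**2 = (89/49)**2 = 7921/2401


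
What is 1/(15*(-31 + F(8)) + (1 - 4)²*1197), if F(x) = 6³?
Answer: 1/13548 ≈ 7.3812e-5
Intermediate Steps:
F(x) = 216
1/(15*(-31 + F(8)) + (1 - 4)²*1197) = 1/(15*(-31 + 216) + (1 - 4)²*1197) = 1/(15*185 + (-3)²*1197) = 1/(2775 + 9*1197) = 1/(2775 + 10773) = 1/13548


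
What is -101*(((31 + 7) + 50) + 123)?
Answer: -21311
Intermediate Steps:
-101*(((31 + 7) + 50) + 123) = -101*((38 + 50) + 123) = -101*(88 + 123) = -101*211 = -21311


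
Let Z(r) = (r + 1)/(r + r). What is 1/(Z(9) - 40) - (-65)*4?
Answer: 92291/355 ≈ 259.97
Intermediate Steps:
Z(r) = (1 + r)/(2*r) (Z(r) = (1 + r)/((2*r)) = (1 + r)*(1/(2*r)) = (1 + r)/(2*r))
1/(Z(9) - 40) - (-65)*4 = 1/((½)*(1 + 9)/9 - 40) - (-65)*4 = 1/((½)*(⅑)*10 - 40) - 65*(-4) = 1/(5/9 - 40) + 260 = 1/(-355/9) + 260 = -9/355 + 260 = 92291/355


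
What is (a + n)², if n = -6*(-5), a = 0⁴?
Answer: 900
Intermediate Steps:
a = 0
n = 30
(a + n)² = (0 + 30)² = 30² = 900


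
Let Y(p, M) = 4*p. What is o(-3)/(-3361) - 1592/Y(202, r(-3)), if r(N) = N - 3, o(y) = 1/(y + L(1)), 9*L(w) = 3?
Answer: -5350409/2715688 ≈ -1.9702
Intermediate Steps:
L(w) = ⅓ (L(w) = (⅑)*3 = ⅓)
o(y) = 1/(⅓ + y) (o(y) = 1/(y + ⅓) = 1/(⅓ + y))
r(N) = -3 + N
o(-3)/(-3361) - 1592/Y(202, r(-3)) = (3/(1 + 3*(-3)))/(-3361) - 1592/(4*202) = (3/(1 - 9))*(-1/3361) - 1592/808 = (3/(-8))*(-1/3361) - 1592*1/808 = (3*(-⅛))*(-1/3361) - 199/101 = -3/8*(-1/3361) - 199/101 = 3/26888 - 199/101 = -5350409/2715688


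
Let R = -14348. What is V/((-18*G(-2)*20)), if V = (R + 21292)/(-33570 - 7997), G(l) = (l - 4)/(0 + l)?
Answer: 868/5611545 ≈ 0.00015468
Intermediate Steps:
G(l) = (-4 + l)/l
V = -6944/41567 (V = (-14348 + 21292)/(-33570 - 7997) = 6944/(-41567) = 6944*(-1/41567) = -6944/41567 ≈ -0.16706)
V/((-18*G(-2)*20)) = -6944*1/(180*(-4 - 2))/41567 = -6944/(41567*(-(-9)*(-6)*20)) = -6944/(41567*(-18*3*20)) = -6944/(41567*((-54*20))) = -6944/41567/(-1080) = -6944/41567*(-1/1080) = 868/5611545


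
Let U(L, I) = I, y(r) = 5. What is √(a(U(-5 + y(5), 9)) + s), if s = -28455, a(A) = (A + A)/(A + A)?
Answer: I*√28454 ≈ 168.68*I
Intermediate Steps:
a(A) = 1 (a(A) = (2*A)/((2*A)) = (2*A)*(1/(2*A)) = 1)
√(a(U(-5 + y(5), 9)) + s) = √(1 - 28455) = √(-28454) = I*√28454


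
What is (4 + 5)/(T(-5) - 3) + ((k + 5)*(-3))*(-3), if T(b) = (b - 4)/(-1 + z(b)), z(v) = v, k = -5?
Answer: -6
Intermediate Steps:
T(b) = (-4 + b)/(-1 + b) (T(b) = (b - 4)/(-1 + b) = (-4 + b)/(-1 + b))
(4 + 5)/(T(-5) - 3) + ((k + 5)*(-3))*(-3) = (4 + 5)/((-4 - 5)/(-1 - 5) - 3) + ((-5 + 5)*(-3))*(-3) = 9/(-9/(-6) - 3) + (0*(-3))*(-3) = 9/(-⅙*(-9) - 3) + 0*(-3) = 9/(3/2 - 3) + 0 = 9/(-3/2) + 0 = 9*(-⅔) + 0 = -6 + 0 = -6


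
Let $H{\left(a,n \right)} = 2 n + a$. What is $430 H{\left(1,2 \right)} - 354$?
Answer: $1796$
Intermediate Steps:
$H{\left(a,n \right)} = a + 2 n$
$430 H{\left(1,2 \right)} - 354 = 430 \left(1 + 2 \cdot 2\right) - 354 = 430 \left(1 + 4\right) - 354 = 430 \cdot 5 - 354 = 2150 - 354 = 1796$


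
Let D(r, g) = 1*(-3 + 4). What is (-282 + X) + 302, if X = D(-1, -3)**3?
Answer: 21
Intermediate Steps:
D(r, g) = 1 (D(r, g) = 1*1 = 1)
X = 1 (X = 1**3 = 1)
(-282 + X) + 302 = (-282 + 1) + 302 = -281 + 302 = 21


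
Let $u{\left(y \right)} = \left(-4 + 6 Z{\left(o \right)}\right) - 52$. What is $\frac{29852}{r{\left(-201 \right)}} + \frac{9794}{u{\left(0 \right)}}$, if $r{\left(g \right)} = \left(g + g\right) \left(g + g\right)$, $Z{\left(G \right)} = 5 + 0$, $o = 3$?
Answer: $- \frac{197746678}{525213} \approx -376.51$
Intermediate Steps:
$Z{\left(G \right)} = 5$
$r{\left(g \right)} = 4 g^{2}$ ($r{\left(g \right)} = 2 g 2 g = 4 g^{2}$)
$u{\left(y \right)} = -26$ ($u{\left(y \right)} = \left(-4 + 6 \cdot 5\right) - 52 = \left(-4 + 30\right) - 52 = 26 - 52 = -26$)
$\frac{29852}{r{\left(-201 \right)}} + \frac{9794}{u{\left(0 \right)}} = \frac{29852}{4 \left(-201\right)^{2}} + \frac{9794}{-26} = \frac{29852}{4 \cdot 40401} + 9794 \left(- \frac{1}{26}\right) = \frac{29852}{161604} - \frac{4897}{13} = 29852 \cdot \frac{1}{161604} - \frac{4897}{13} = \frac{7463}{40401} - \frac{4897}{13} = - \frac{197746678}{525213}$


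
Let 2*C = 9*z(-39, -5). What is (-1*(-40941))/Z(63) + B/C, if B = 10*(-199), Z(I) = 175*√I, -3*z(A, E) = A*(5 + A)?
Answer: 1990/1989 + 13647*√7/1225 ≈ 30.475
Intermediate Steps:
z(A, E) = -A*(5 + A)/3
B = -1990
C = -1989 (C = (9*(-⅓*(-39)*(5 - 39)))/2 = (9*(-⅓*(-39)*(-34)))/2 = (9*(-442))/2 = (½)*(-3978) = -1989)
(-1*(-40941))/Z(63) + B/C = (-1*(-40941))/((175*√63)) - 1990/(-1989) = 40941/((175*(3*√7))) - 1990*(-1/1989) = 40941/((525*√7)) + 1990/1989 = 40941*(√7/3675) + 1990/1989 = 13647*√7/1225 + 1990/1989 = 1990/1989 + 13647*√7/1225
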